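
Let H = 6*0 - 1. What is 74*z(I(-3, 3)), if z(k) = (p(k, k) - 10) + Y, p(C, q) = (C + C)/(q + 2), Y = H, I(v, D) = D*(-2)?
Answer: -592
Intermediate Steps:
H = -1 (H = 0 - 1 = -1)
I(v, D) = -2*D
Y = -1
p(C, q) = 2*C/(2 + q) (p(C, q) = (2*C)/(2 + q) = 2*C/(2 + q))
z(k) = -11 + 2*k/(2 + k) (z(k) = (2*k/(2 + k) - 10) - 1 = (-10 + 2*k/(2 + k)) - 1 = -11 + 2*k/(2 + k))
74*z(I(-3, 3)) = 74*((-22 - (-18)*3)/(2 - 2*3)) = 74*((-22 - 9*(-6))/(2 - 6)) = 74*((-22 + 54)/(-4)) = 74*(-¼*32) = 74*(-8) = -592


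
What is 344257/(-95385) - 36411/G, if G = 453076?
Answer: -159447647767/43216654260 ≈ -3.6895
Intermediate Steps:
344257/(-95385) - 36411/G = 344257/(-95385) - 36411/453076 = 344257*(-1/95385) - 36411*1/453076 = -344257/95385 - 36411/453076 = -159447647767/43216654260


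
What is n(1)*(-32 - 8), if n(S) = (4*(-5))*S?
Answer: 800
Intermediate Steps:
n(S) = -20*S
n(1)*(-32 - 8) = (-20*1)*(-32 - 8) = -20*(-40) = 800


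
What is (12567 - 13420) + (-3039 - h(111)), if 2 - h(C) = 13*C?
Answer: -2451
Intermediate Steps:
h(C) = 2 - 13*C
(12567 - 13420) + (-3039 - h(111)) = (12567 - 13420) + (-3039 - (2 - 13*111)) = -853 + (-3039 - (2 - 1443)) = -853 + (-3039 - 1*(-1441)) = -853 + (-3039 + 1441) = -853 - 1598 = -2451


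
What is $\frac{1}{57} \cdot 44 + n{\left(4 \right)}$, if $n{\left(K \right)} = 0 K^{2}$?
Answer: $\frac{44}{57} \approx 0.77193$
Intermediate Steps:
$n{\left(K \right)} = 0$
$\frac{1}{57} \cdot 44 + n{\left(4 \right)} = \frac{1}{57} \cdot 44 + 0 = \frac{44}{57} + 0 = \frac{44}{57}$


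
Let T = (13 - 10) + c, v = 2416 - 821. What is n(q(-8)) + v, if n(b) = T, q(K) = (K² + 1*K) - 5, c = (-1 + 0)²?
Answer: 1599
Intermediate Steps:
c = 1 (c = (-1)² = 1)
q(K) = -5 + K + K² (q(K) = (K² + K) - 5 = (K + K²) - 5 = -5 + K + K²)
v = 1595
T = 4 (T = (13 - 10) + 1 = 3 + 1 = 4)
n(b) = 4
n(q(-8)) + v = 4 + 1595 = 1599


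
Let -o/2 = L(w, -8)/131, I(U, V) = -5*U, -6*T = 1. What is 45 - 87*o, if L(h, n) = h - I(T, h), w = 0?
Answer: 5750/131 ≈ 43.893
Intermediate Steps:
T = -⅙ (T = -⅙*1 = -⅙ ≈ -0.16667)
L(h, n) = -⅚ + h (L(h, n) = h - (-5)*(-1)/6 = h - 1*⅚ = h - ⅚ = -⅚ + h)
o = 5/393 (o = -2*(-⅚ + 0)/131 = -(-5)/(3*131) = -2*(-5/786) = 5/393 ≈ 0.012723)
45 - 87*o = 45 - 87*5/393 = 45 - 145/131 = 5750/131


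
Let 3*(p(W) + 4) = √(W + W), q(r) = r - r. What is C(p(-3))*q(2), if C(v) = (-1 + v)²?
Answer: 0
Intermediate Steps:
q(r) = 0
p(W) = -4 + √2*√W/3 (p(W) = -4 + √(W + W)/3 = -4 + √(2*W)/3 = -4 + (√2*√W)/3 = -4 + √2*√W/3)
C(p(-3))*q(2) = (-1 + (-4 + √2*√(-3)/3))²*0 = (-1 + (-4 + √2*(I*√3)/3))²*0 = (-1 + (-4 + I*√6/3))²*0 = (-5 + I*√6/3)²*0 = 0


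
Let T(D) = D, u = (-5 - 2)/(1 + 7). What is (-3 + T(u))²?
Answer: 961/64 ≈ 15.016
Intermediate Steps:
u = -7/8 ≈ -0.87500
(-3 + T(u))² = (-3 - 7/8)² = (-31/8)² = 961/64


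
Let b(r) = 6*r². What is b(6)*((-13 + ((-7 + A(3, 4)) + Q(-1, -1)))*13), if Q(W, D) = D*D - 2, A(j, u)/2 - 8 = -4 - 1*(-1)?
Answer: -30888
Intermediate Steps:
A(j, u) = 10 (A(j, u) = 16 + 2*(-4 - 1*(-1)) = 16 + 2*(-4 + 1) = 16 + 2*(-3) = 16 - 6 = 10)
Q(W, D) = -2 + D² (Q(W, D) = D² - 2 = -2 + D²)
b(6)*((-13 + ((-7 + A(3, 4)) + Q(-1, -1)))*13) = (6*6²)*((-13 + ((-7 + 10) + (-2 + (-1)²)))*13) = (6*36)*((-13 + (3 + (-2 + 1)))*13) = 216*((-13 + (3 - 1))*13) = 216*((-13 + 2)*13) = 216*(-11*13) = 216*(-143) = -30888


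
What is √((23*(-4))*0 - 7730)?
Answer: I*√7730 ≈ 87.92*I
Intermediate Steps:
√((23*(-4))*0 - 7730) = √(-92*0 - 7730) = √(0 - 7730) = √(-7730) = I*√7730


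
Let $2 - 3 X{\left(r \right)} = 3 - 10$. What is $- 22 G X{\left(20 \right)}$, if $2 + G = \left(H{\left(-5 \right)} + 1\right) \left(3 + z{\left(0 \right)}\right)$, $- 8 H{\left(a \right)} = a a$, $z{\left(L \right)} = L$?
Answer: $\frac{2211}{4} \approx 552.75$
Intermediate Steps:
$H{\left(a \right)} = - \frac{a^{2}}{8}$ ($H{\left(a \right)} = - \frac{a a}{8} = - \frac{a^{2}}{8}$)
$X{\left(r \right)} = 3$ ($X{\left(r \right)} = \frac{2}{3} - \frac{3 - 10}{3} = \frac{2}{3} - - \frac{7}{3} = \frac{2}{3} + \frac{7}{3} = 3$)
$G = - \frac{67}{8}$ ($G = -2 + \left(- \frac{\left(-5\right)^{2}}{8} + 1\right) \left(3 + 0\right) = -2 + \left(\left(- \frac{1}{8}\right) 25 + 1\right) 3 = -2 + \left(- \frac{25}{8} + 1\right) 3 = -2 - \frac{51}{8} = - \frac{67}{8} \approx -8.375$)
$- 22 G X{\left(20 \right)} = \left(-22\right) \left(- \frac{67}{8}\right) 3 = \frac{737}{4} \cdot 3 = \frac{2211}{4}$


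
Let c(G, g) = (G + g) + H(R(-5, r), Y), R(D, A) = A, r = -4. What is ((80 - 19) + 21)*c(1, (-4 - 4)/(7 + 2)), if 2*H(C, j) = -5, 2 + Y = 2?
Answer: -1763/9 ≈ -195.89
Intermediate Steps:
Y = 0 (Y = -2 + 2 = 0)
H(C, j) = -5/2 (H(C, j) = (1/2)*(-5) = -5/2)
c(G, g) = -5/2 + G + g (c(G, g) = (G + g) - 5/2 = -5/2 + G + g)
((80 - 19) + 21)*c(1, (-4 - 4)/(7 + 2)) = ((80 - 19) + 21)*(-5/2 + 1 + (-4 - 4)/(7 + 2)) = (61 + 21)*(-5/2 + 1 - 8/9) = 82*(-5/2 + 1 - 8*1/9) = 82*(-5/2 + 1 - 8/9) = 82*(-43/18) = -1763/9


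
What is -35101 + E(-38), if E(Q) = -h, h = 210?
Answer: -35311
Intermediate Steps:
E(Q) = -210 (E(Q) = -1*210 = -210)
-35101 + E(-38) = -35101 - 210 = -35311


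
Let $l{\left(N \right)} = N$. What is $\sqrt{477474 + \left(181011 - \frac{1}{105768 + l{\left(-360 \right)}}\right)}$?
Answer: $\frac{\sqrt{12701954398857}}{4392} \approx 811.47$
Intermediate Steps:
$\sqrt{477474 + \left(181011 - \frac{1}{105768 + l{\left(-360 \right)}}\right)} = \sqrt{477474 + \left(181011 - \frac{1}{105768 - 360}\right)} = \sqrt{477474 + \left(181011 - \frac{1}{105408}\right)} = \sqrt{477474 + \frac{19080007487}{105408}} = \sqrt{\frac{69409586879}{105408}} = \frac{\sqrt{12701954398857}}{4392}$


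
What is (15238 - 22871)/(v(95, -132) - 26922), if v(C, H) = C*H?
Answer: 7633/39462 ≈ 0.19343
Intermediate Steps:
(15238 - 22871)/(v(95, -132) - 26922) = (15238 - 22871)/(95*(-132) - 26922) = -7633/(-12540 - 26922) = -7633/(-39462) = -7633*(-1/39462) = 7633/39462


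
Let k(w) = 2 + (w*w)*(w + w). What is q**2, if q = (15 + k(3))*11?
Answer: 609961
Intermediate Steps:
k(w) = 2 + 2*w**3 (k(w) = 2 + w**2*(2*w) = 2 + 2*w**3)
q = 781 (q = (15 + (2 + 2*3**3))*11 = (15 + (2 + 2*27))*11 = (15 + (2 + 54))*11 = (15 + 56)*11 = 71*11 = 781)
q**2 = 781**2 = 609961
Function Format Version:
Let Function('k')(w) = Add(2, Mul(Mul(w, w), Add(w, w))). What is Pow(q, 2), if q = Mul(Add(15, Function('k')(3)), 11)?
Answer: 609961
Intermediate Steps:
Function('k')(w) = Add(2, Mul(2, Pow(w, 3))) (Function('k')(w) = Add(2, Mul(Pow(w, 2), Mul(2, w))) = Add(2, Mul(2, Pow(w, 3))))
q = 781 (q = Mul(Add(15, Add(2, Mul(2, Pow(3, 3)))), 11) = Mul(Add(15, Add(2, Mul(2, 27))), 11) = Mul(Add(15, Add(2, 54)), 11) = Mul(Add(15, 56), 11) = Mul(71, 11) = 781)
Pow(q, 2) = Pow(781, 2) = 609961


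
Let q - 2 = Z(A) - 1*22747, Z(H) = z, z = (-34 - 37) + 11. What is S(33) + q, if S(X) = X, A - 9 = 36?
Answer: -22772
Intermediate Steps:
A = 45 (A = 9 + 36 = 45)
z = -60 (z = -71 + 11 = -60)
Z(H) = -60
q = -22805 (q = 2 + (-60 - 1*22747) = 2 + (-60 - 22747) = 2 - 22807 = -22805)
S(33) + q = 33 - 22805 = -22772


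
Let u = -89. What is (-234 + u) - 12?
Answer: -335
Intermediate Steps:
(-234 + u) - 12 = (-234 - 89) - 12 = -323 - 12 = -335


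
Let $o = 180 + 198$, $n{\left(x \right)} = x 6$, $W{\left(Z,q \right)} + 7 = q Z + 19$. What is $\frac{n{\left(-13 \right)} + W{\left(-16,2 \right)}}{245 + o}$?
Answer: $- \frac{14}{89} \approx -0.1573$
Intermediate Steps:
$W{\left(Z,q \right)} = 12 + Z q$ ($W{\left(Z,q \right)} = -7 + \left(q Z + 19\right) = -7 + \left(Z q + 19\right) = -7 + \left(19 + Z q\right) = 12 + Z q$)
$n{\left(x \right)} = 6 x$
$o = 378$
$\frac{n{\left(-13 \right)} + W{\left(-16,2 \right)}}{245 + o} = \frac{6 \left(-13\right) + \left(12 - 32\right)}{245 + 378} = \frac{-78 + \left(12 - 32\right)}{623} = \left(-78 - 20\right) \frac{1}{623} = \left(-98\right) \frac{1}{623} = - \frac{14}{89}$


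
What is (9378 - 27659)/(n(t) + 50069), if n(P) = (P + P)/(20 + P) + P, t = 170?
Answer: -347339/954575 ≈ -0.36387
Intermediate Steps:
n(P) = P + 2*P/(20 + P) (n(P) = (2*P)/(20 + P) + P = 2*P/(20 + P) + P = P + 2*P/(20 + P))
(9378 - 27659)/(n(t) + 50069) = (9378 - 27659)/(170*(22 + 170)/(20 + 170) + 50069) = -18281/(170*192/190 + 50069) = -18281/(170*(1/190)*192 + 50069) = -18281/(3264/19 + 50069) = -18281/954575/19 = -18281*19/954575 = -347339/954575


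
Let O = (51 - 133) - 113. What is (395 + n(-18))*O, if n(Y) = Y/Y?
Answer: -77220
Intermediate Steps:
n(Y) = 1
O = -195 (O = -82 - 113 = -195)
(395 + n(-18))*O = (395 + 1)*(-195) = 396*(-195) = -77220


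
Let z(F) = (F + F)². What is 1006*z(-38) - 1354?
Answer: 5809302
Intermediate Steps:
z(F) = 4*F² (z(F) = (2*F)² = 4*F²)
1006*z(-38) - 1354 = 1006*(4*(-38)²) - 1354 = 1006*(4*1444) - 1354 = 1006*5776 - 1354 = 5810656 - 1354 = 5809302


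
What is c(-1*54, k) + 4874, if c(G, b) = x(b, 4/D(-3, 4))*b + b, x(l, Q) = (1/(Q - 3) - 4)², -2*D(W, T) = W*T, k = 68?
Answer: 307506/49 ≈ 6275.6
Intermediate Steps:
D(W, T) = -T*W/2 (D(W, T) = -W*T/2 = -T*W/2)
x(l, Q) = (-4 + 1/(-3 + Q))² (x(l, Q) = (1/(-3 + Q) - 4)² = (-4 + 1/(-3 + Q))²)
c(G, b) = 1010*b/49 (c(G, b) = ((-13 + 4*(4/((-½*4*(-3)))))²/(-3 + 4/((-½*4*(-3))))²)*b + b = ((-13 + 4*(4/6))²/(-3 + 4/6)²)*b + b = ((-13 + 4*(4*(⅙)))²/(-3 + 4*(⅙))²)*b + b = ((-13 + 4*(⅔))²/(-3 + ⅔)²)*b + b = ((-13 + 8/3)²/(-7/3)²)*b + b = ((-31/3)²*(9/49))*b + b = ((961/9)*(9/49))*b + b = 961*b/49 + b = 1010*b/49)
c(-1*54, k) + 4874 = (1010/49)*68 + 4874 = 68680/49 + 4874 = 307506/49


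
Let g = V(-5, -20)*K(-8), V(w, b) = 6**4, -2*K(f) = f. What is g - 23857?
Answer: -18673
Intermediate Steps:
K(f) = -f/2
V(w, b) = 1296
g = 5184 (g = 1296*(-1/2*(-8)) = 1296*4 = 5184)
g - 23857 = 5184 - 23857 = -18673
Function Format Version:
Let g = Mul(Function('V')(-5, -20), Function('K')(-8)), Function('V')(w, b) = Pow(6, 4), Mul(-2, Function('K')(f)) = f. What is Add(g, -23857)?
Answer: -18673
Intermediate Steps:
Function('K')(f) = Mul(Rational(-1, 2), f)
Function('V')(w, b) = 1296
g = 5184 (g = Mul(1296, Mul(Rational(-1, 2), -8)) = Mul(1296, 4) = 5184)
Add(g, -23857) = Add(5184, -23857) = -18673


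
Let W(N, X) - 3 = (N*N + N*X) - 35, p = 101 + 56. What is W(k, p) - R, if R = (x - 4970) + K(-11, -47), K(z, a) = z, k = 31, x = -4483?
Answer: 15260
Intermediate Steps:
p = 157
W(N, X) = -32 + N**2 + N*X (W(N, X) = 3 + ((N*N + N*X) - 35) = 3 + ((N**2 + N*X) - 35) = 3 + (-35 + N**2 + N*X) = -32 + N**2 + N*X)
R = -9464 (R = (-4483 - 4970) - 11 = -9453 - 11 = -9464)
W(k, p) - R = (-32 + 31**2 + 31*157) - 1*(-9464) = (-32 + 961 + 4867) + 9464 = 5796 + 9464 = 15260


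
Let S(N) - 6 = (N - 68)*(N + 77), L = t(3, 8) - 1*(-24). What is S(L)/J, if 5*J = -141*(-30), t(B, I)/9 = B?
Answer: -1085/423 ≈ -2.5650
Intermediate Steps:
t(B, I) = 9*B
J = 846 (J = (-141*(-30))/5 = (⅕)*4230 = 846)
L = 51 (L = 9*3 - 1*(-24) = 27 + 24 = 51)
S(N) = 6 + (-68 + N)*(77 + N) (S(N) = 6 + (N - 68)*(N + 77) = 6 + (-68 + N)*(77 + N))
S(L)/J = (-5230 + 51² + 9*51)/846 = (-5230 + 2601 + 459)*(1/846) = -2170*1/846 = -1085/423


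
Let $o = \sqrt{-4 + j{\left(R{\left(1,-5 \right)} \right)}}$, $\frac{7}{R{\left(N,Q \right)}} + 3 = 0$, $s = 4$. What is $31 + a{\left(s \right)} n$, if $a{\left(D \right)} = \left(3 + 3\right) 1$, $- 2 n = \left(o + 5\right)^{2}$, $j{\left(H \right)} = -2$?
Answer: $-26 - 30 i \sqrt{6} \approx -26.0 - 73.485 i$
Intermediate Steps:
$R{\left(N,Q \right)} = - \frac{7}{3}$ ($R{\left(N,Q \right)} = \frac{7}{-3 + 0} = \frac{7}{-3} = 7 \left(- \frac{1}{3}\right) = - \frac{7}{3}$)
$o = i \sqrt{6}$ ($o = \sqrt{-4 - 2} = \sqrt{-6} = i \sqrt{6} \approx 2.4495 i$)
$n = - \frac{\left(5 + i \sqrt{6}\right)^{2}}{2}$ ($n = - \frac{\left(i \sqrt{6} + 5\right)^{2}}{2} = - \frac{\left(5 + i \sqrt{6}\right)^{2}}{2} \approx -9.5 - 12.247 i$)
$a{\left(D \right)} = 6$ ($a{\left(D \right)} = 6 \cdot 1 = 6$)
$31 + a{\left(s \right)} n = 31 + 6 \left(- \frac{\left(5 + i \sqrt{6}\right)^{2}}{2}\right) = 31 - 3 \left(5 + i \sqrt{6}\right)^{2}$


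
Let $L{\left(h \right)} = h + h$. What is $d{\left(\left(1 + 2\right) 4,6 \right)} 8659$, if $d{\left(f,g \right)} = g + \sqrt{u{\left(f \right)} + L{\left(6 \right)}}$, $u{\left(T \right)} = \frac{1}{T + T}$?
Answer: $51954 + \frac{147203 \sqrt{6}}{12} \approx 82002.0$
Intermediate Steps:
$L{\left(h \right)} = 2 h$
$u{\left(T \right)} = \frac{1}{2 T}$
$d{\left(f,g \right)} = g + \sqrt{12 + \frac{1}{2 f}}$ ($d{\left(f,g \right)} = g + \sqrt{\frac{1}{2 f} + 2 \cdot 6} = g + \sqrt{\frac{1}{2 f} + 12} = g + \sqrt{12 + \frac{1}{2 f}}$)
$d{\left(\left(1 + 2\right) 4,6 \right)} 8659 = \left(6 + \frac{\sqrt{48 + \frac{2}{\left(1 + 2\right) 4}}}{2}\right) 8659 = \left(6 + \frac{\sqrt{48 + \frac{2}{3 \cdot 4}}}{2}\right) 8659 = \left(6 + \frac{\sqrt{48 + \frac{2}{12}}}{2}\right) 8659 = \left(6 + \frac{\sqrt{48 + 2 \cdot \frac{1}{12}}}{2}\right) 8659 = \left(6 + \frac{\sqrt{48 + \frac{1}{6}}}{2}\right) 8659 = \left(6 + \frac{\sqrt{\frac{289}{6}}}{2}\right) 8659 = \left(6 + \frac{\frac{17}{6} \sqrt{6}}{2}\right) 8659 = \left(6 + \frac{17 \sqrt{6}}{12}\right) 8659 = 51954 + \frac{147203 \sqrt{6}}{12}$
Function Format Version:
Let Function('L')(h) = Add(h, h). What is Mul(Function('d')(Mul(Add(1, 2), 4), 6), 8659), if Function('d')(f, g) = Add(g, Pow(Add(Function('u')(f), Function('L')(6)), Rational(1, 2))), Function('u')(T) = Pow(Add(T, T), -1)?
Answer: Add(51954, Mul(Rational(147203, 12), Pow(6, Rational(1, 2)))) ≈ 82002.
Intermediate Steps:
Function('L')(h) = Mul(2, h)
Function('u')(T) = Mul(Rational(1, 2), Pow(T, -1)) (Function('u')(T) = Pow(Mul(2, T), -1) = Mul(Rational(1, 2), Pow(T, -1)))
Function('d')(f, g) = Add(g, Pow(Add(12, Mul(Rational(1, 2), Pow(f, -1))), Rational(1, 2))) (Function('d')(f, g) = Add(g, Pow(Add(Mul(Rational(1, 2), Pow(f, -1)), Mul(2, 6)), Rational(1, 2))) = Add(g, Pow(Add(Mul(Rational(1, 2), Pow(f, -1)), 12), Rational(1, 2))) = Add(g, Pow(Add(12, Mul(Rational(1, 2), Pow(f, -1))), Rational(1, 2))))
Mul(Function('d')(Mul(Add(1, 2), 4), 6), 8659) = Mul(Add(6, Mul(Rational(1, 2), Pow(Add(48, Mul(2, Pow(Mul(Add(1, 2), 4), -1))), Rational(1, 2)))), 8659) = Mul(Add(6, Mul(Rational(1, 2), Pow(Add(48, Mul(2, Pow(Mul(3, 4), -1))), Rational(1, 2)))), 8659) = Mul(Add(6, Mul(Rational(1, 2), Pow(Add(48, Mul(2, Pow(12, -1))), Rational(1, 2)))), 8659) = Mul(Add(6, Mul(Rational(1, 2), Pow(Add(48, Mul(2, Rational(1, 12))), Rational(1, 2)))), 8659) = Mul(Add(6, Mul(Rational(1, 2), Pow(Add(48, Rational(1, 6)), Rational(1, 2)))), 8659) = Mul(Add(6, Mul(Rational(1, 2), Pow(Rational(289, 6), Rational(1, 2)))), 8659) = Mul(Add(6, Mul(Rational(1, 2), Mul(Rational(17, 6), Pow(6, Rational(1, 2))))), 8659) = Mul(Add(6, Mul(Rational(17, 12), Pow(6, Rational(1, 2)))), 8659) = Add(51954, Mul(Rational(147203, 12), Pow(6, Rational(1, 2))))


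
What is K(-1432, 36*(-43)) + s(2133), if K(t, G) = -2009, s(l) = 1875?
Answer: -134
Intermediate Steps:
K(-1432, 36*(-43)) + s(2133) = -2009 + 1875 = -134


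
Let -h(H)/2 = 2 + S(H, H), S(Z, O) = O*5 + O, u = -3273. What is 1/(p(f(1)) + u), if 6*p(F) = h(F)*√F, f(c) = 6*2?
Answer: -9819/32115683 + 148*√3/32115683 ≈ -0.00029776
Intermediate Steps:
f(c) = 12
S(Z, O) = 6*O (S(Z, O) = 5*O + O = 6*O)
h(H) = -4 - 12*H (h(H) = -2*(2 + 6*H) = -4 - 12*H)
p(F) = √F*(-4 - 12*F)/6 (p(F) = ((-4 - 12*F)*√F)/6 = (√F*(-4 - 12*F))/6 = √F*(-4 - 12*F)/6)
1/(p(f(1)) + u) = 1/(√12*(-⅔ - 2*12) - 3273) = 1/((2*√3)*(-⅔ - 24) - 3273) = 1/((2*√3)*(-74/3) - 3273) = 1/(-148*√3/3 - 3273) = 1/(-3273 - 148*√3/3)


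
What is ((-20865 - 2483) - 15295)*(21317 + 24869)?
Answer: -1784765598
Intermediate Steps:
((-20865 - 2483) - 15295)*(21317 + 24869) = (-23348 - 15295)*46186 = -38643*46186 = -1784765598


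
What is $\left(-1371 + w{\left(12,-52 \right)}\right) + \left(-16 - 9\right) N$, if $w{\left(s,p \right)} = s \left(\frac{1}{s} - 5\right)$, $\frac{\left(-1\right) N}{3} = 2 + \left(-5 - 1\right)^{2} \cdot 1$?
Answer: $1420$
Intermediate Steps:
$N = -114$ ($N = - 3 \left(2 + \left(-5 - 1\right)^{2} \cdot 1\right) = - 3 \left(2 + \left(-6\right)^{2} \cdot 1\right) = - 3 \left(2 + 36 \cdot 1\right) = - 3 \left(2 + 36\right) = \left(-3\right) 38 = -114$)
$w{\left(s,p \right)} = s \left(-5 + \frac{1}{s}\right)$
$\left(-1371 + w{\left(12,-52 \right)}\right) + \left(-16 - 9\right) N = \left(-1371 + \left(1 - 60\right)\right) + \left(-16 - 9\right) \left(-114\right) = \left(-1371 + \left(1 - 60\right)\right) - -2850 = \left(-1371 - 59\right) + 2850 = -1430 + 2850 = 1420$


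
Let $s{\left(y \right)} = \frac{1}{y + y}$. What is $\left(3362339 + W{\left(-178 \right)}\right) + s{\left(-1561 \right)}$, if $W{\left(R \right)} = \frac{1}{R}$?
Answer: $\frac{467126394106}{138929} \approx 3.3623 \cdot 10^{6}$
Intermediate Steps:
$s{\left(y \right)} = \frac{1}{2 y}$
$\left(3362339 + W{\left(-178 \right)}\right) + s{\left(-1561 \right)} = \left(3362339 + \frac{1}{-178}\right) + \frac{1}{2 \left(-1561\right)} = \left(3362339 - \frac{1}{178}\right) + \frac{1}{2} \left(- \frac{1}{1561}\right) = \frac{598496341}{178} - \frac{1}{3122} = \frac{467126394106}{138929}$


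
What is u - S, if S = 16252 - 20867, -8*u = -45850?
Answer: 41385/4 ≈ 10346.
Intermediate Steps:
u = 22925/4 (u = -1/8*(-45850) = 22925/4 ≈ 5731.3)
S = -4615
u - S = 22925/4 - 1*(-4615) = 22925/4 + 4615 = 41385/4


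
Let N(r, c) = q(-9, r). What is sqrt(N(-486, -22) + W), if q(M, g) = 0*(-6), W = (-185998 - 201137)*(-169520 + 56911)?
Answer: 21*sqrt(98854615) ≈ 2.0879e+5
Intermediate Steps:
W = 43594885215 (W = -387135*(-112609) = 43594885215)
q(M, g) = 0
N(r, c) = 0
sqrt(N(-486, -22) + W) = sqrt(0 + 43594885215) = sqrt(43594885215) = 21*sqrt(98854615)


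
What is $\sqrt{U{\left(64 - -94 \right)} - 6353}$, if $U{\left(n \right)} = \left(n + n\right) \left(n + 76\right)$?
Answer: $\sqrt{67591} \approx 259.98$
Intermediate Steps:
$U{\left(n \right)} = 2 n \left(76 + n\right)$
$\sqrt{U{\left(64 - -94 \right)} - 6353} = \sqrt{2 \left(64 - -94\right) \left(76 + \left(64 - -94\right)\right) - 6353} = \sqrt{2 \left(64 + 94\right) \left(76 + \left(64 + 94\right)\right) - 6353} = \sqrt{2 \cdot 158 \left(76 + 158\right) - 6353} = \sqrt{2 \cdot 158 \cdot 234 - 6353} = \sqrt{73944 - 6353} = \sqrt{67591}$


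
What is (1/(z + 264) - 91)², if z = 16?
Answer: 649179441/78400 ≈ 8280.3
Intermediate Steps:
(1/(z + 264) - 91)² = (1/(16 + 264) - 91)² = (1/280 - 91)² = (-25479/280)² = 649179441/78400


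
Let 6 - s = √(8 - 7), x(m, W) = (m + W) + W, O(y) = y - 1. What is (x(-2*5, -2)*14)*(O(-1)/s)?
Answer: 392/5 ≈ 78.400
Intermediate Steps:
O(y) = -1 + y
x(m, W) = m + 2*W (x(m, W) = (W + m) + W = m + 2*W)
s = 5 (s = 6 - √(8 - 7) = 6 - √1 = 6 - 1*1 = 6 - 1 = 5)
(x(-2*5, -2)*14)*(O(-1)/s) = ((-2*5 + 2*(-2))*14)*((-1 - 1)/5) = ((-10 - 4)*14)*(-2*⅕) = -14*14*(-⅖) = -196*(-⅖) = 392/5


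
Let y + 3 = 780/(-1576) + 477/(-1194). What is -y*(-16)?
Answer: -2442768/39203 ≈ -62.311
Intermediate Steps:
y = -152673/39203 (y = -3 + (780/(-1576) + 477/(-1194)) = -3 + (780*(-1/1576) + 477*(-1/1194)) = -3 + (-195/394 - 159/398) = -3 - 35064/39203 = -152673/39203 ≈ -3.8944)
-y*(-16) = -(-152673)*(-16)/39203 = -1*2442768/39203 = -2442768/39203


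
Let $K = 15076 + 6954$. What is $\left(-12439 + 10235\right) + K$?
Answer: $19826$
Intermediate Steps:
$K = 22030$
$\left(-12439 + 10235\right) + K = \left(-12439 + 10235\right) + 22030 = -2204 + 22030 = 19826$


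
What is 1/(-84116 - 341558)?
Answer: -1/425674 ≈ -2.3492e-6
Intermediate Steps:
1/(-84116 - 341558) = 1/(-425674) = -1/425674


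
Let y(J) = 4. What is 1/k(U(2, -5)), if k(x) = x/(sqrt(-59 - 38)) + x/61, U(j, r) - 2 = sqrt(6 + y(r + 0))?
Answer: 5917/((2 + sqrt(10))*(97 - 61*I*sqrt(97))) ≈ 0.30021 + 1.8594*I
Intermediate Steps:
U(j, r) = 2 + sqrt(10) (U(j, r) = 2 + sqrt(6 + 4) = 2 + sqrt(10))
k(x) = x/61 - I*x*sqrt(97)/97 (k(x) = x/(sqrt(-97)) + x*(1/61) = x/((I*sqrt(97))) + x/61 = x*(-I*sqrt(97)/97) + x/61 = -I*x*sqrt(97)/97 + x/61 = x/61 - I*x*sqrt(97)/97)
1/k(U(2, -5)) = 1/((2 + sqrt(10))*(97 - 61*I*sqrt(97))/5917) = 5917/((2 + sqrt(10))*(97 - 61*I*sqrt(97)))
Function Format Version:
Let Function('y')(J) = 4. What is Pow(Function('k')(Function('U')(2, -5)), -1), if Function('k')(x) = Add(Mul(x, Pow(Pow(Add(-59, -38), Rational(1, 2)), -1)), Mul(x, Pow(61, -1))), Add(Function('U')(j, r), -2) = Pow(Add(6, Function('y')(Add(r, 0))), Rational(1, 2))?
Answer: Mul(5917, Pow(Add(2, Pow(10, Rational(1, 2))), -1), Pow(Add(97, Mul(-61, I, Pow(97, Rational(1, 2)))), -1)) ≈ Add(0.30021, Mul(1.8594, I))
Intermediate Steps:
Function('U')(j, r) = Add(2, Pow(10, Rational(1, 2))) (Function('U')(j, r) = Add(2, Pow(Add(6, 4), Rational(1, 2))) = Add(2, Pow(10, Rational(1, 2))))
Function('k')(x) = Add(Mul(Rational(1, 61), x), Mul(Rational(-1, 97), I, x, Pow(97, Rational(1, 2)))) (Function('k')(x) = Add(Mul(x, Pow(Pow(-97, Rational(1, 2)), -1)), Mul(x, Rational(1, 61))) = Add(Mul(x, Pow(Mul(I, Pow(97, Rational(1, 2))), -1)), Mul(Rational(1, 61), x)) = Add(Mul(x, Mul(Rational(-1, 97), I, Pow(97, Rational(1, 2)))), Mul(Rational(1, 61), x)) = Add(Mul(Rational(-1, 97), I, x, Pow(97, Rational(1, 2))), Mul(Rational(1, 61), x)) = Add(Mul(Rational(1, 61), x), Mul(Rational(-1, 97), I, x, Pow(97, Rational(1, 2)))))
Pow(Function('k')(Function('U')(2, -5)), -1) = Pow(Mul(Rational(1, 5917), Add(2, Pow(10, Rational(1, 2))), Add(97, Mul(-61, I, Pow(97, Rational(1, 2))))), -1) = Mul(5917, Pow(Add(2, Pow(10, Rational(1, 2))), -1), Pow(Add(97, Mul(-61, I, Pow(97, Rational(1, 2)))), -1))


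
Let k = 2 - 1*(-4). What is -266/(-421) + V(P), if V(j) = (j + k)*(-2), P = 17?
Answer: -19100/421 ≈ -45.368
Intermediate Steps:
k = 6 (k = 2 + 4 = 6)
V(j) = -12 - 2*j (V(j) = (j + 6)*(-2) = (6 + j)*(-2) = -12 - 2*j)
-266/(-421) + V(P) = -266/(-421) + (-12 - 2*17) = -266*(-1/421) + (-12 - 34) = 266/421 - 46 = -19100/421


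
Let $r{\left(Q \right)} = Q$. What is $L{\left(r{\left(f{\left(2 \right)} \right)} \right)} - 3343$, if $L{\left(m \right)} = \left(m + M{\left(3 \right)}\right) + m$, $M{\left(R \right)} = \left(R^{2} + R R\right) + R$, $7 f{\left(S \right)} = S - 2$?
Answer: $-3322$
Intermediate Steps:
$f{\left(S \right)} = - \frac{2}{7} + \frac{S}{7}$ ($f{\left(S \right)} = \frac{S - 2}{7} = \frac{-2 + S}{7} = - \frac{2}{7} + \frac{S}{7}$)
$M{\left(R \right)} = R + 2 R^{2}$ ($M{\left(R \right)} = \left(R^{2} + R^{2}\right) + R = 2 R^{2} + R = R + 2 R^{2}$)
$L{\left(m \right)} = 21 + 2 m$ ($L{\left(m \right)} = \left(m + 3 \left(1 + 2 \cdot 3\right)\right) + m = \left(m + 3 \left(1 + 6\right)\right) + m = \left(m + 3 \cdot 7\right) + m = \left(m + 21\right) + m = \left(21 + m\right) + m = 21 + 2 m$)
$L{\left(r{\left(f{\left(2 \right)} \right)} \right)} - 3343 = \left(21 + 2 \left(- \frac{2}{7} + \frac{1}{7} \cdot 2\right)\right) - 3343 = \left(21 + 2 \left(- \frac{2}{7} + \frac{2}{7}\right)\right) - 3343 = \left(21 + 2 \cdot 0\right) - 3343 = \left(21 + 0\right) - 3343 = 21 - 3343 = -3322$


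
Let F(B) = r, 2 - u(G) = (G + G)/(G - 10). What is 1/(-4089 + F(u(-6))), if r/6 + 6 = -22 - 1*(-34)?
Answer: -1/4053 ≈ -0.00024673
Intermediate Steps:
u(G) = 2 - 2*G/(-10 + G) (u(G) = 2 - (G + G)/(G - 10) = 2 - 2*G/(-10 + G))
r = 36 (r = -36 + 6*(-22 - 1*(-34)) = -36 + 6*(-22 + 34) = -36 + 6*12 = -36 + 72 = 36)
F(B) = 36
1/(-4089 + F(u(-6))) = 1/(-4089 + 36) = 1/(-4053) = -1/4053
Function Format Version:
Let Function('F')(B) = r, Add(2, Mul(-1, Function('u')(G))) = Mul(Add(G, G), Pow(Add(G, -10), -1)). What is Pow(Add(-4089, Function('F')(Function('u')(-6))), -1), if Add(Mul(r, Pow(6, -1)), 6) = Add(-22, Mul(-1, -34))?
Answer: Rational(-1, 4053) ≈ -0.00024673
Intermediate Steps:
Function('u')(G) = Add(2, Mul(-2, G, Pow(Add(-10, G), -1))) (Function('u')(G) = Add(2, Mul(-1, Mul(Add(G, G), Pow(Add(G, -10), -1)))) = Add(2, Mul(-1, Mul(Mul(2, G), Pow(Add(-10, G), -1)))) = Add(2, Mul(-1, Mul(2, G, Pow(Add(-10, G), -1)))) = Add(2, Mul(-2, G, Pow(Add(-10, G), -1))))
r = 36 (r = Add(-36, Mul(6, Add(-22, Mul(-1, -34)))) = Add(-36, Mul(6, Add(-22, 34))) = Add(-36, Mul(6, 12)) = Add(-36, 72) = 36)
Function('F')(B) = 36
Pow(Add(-4089, Function('F')(Function('u')(-6))), -1) = Pow(Add(-4089, 36), -1) = Pow(-4053, -1) = Rational(-1, 4053)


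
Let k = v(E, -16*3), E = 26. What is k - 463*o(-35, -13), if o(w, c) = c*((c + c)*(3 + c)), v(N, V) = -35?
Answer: 1564905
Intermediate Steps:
o(w, c) = 2*c**2*(3 + c) (o(w, c) = c*((2*c)*(3 + c)) = c*(2*c*(3 + c)) = 2*c**2*(3 + c))
k = -35
k - 463*o(-35, -13) = -35 - 926*(-13)**2*(3 - 13) = -35 - 926*169*(-10) = -35 - 463*(-3380) = -35 + 1564940 = 1564905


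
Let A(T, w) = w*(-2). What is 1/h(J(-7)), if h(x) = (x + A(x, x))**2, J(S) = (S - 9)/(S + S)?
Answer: 49/64 ≈ 0.76563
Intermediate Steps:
J(S) = (-9 + S)/(2*S) (J(S) = (-9 + S)/((2*S)) = (-9 + S)*(1/(2*S)) = (-9 + S)/(2*S))
A(T, w) = -2*w
h(x) = x**2 (h(x) = (x - 2*x)**2 = (-x)**2 = x**2)
1/h(J(-7)) = 1/(((1/2)*(-9 - 7)/(-7))**2) = 1/(((1/2)*(-1/7)*(-16))**2) = 1/((8/7)**2) = 1/(64/49) = 49/64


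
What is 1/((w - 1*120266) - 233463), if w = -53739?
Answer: -1/407468 ≈ -2.4542e-6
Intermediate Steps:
1/((w - 1*120266) - 233463) = 1/((-53739 - 1*120266) - 233463) = 1/((-53739 - 120266) - 233463) = 1/(-174005 - 233463) = 1/(-407468) = -1/407468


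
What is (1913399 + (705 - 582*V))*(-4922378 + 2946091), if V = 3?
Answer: -3779368254746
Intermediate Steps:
(1913399 + (705 - 582*V))*(-4922378 + 2946091) = (1913399 + (705 - 582*3))*(-4922378 + 2946091) = (1913399 + (705 - 1746))*(-1976287) = (1913399 - 1041)*(-1976287) = 1912358*(-1976287) = -3779368254746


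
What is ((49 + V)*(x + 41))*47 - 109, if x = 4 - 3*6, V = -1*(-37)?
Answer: 109025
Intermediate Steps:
V = 37
x = -14 (x = 4 - 18 = -14)
((49 + V)*(x + 41))*47 - 109 = ((49 + 37)*(-14 + 41))*47 - 109 = (86*27)*47 - 109 = 2322*47 - 109 = 109134 - 109 = 109025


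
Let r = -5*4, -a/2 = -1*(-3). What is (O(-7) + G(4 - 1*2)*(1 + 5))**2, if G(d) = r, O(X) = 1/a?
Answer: 519841/36 ≈ 14440.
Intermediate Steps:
a = -6 (a = -(-2)*(-3) = -2*3 = -6)
O(X) = -1/6 (O(X) = 1/(-6) = -1/6)
r = -20
G(d) = -20
(O(-7) + G(4 - 1*2)*(1 + 5))**2 = (-1/6 - 20*(1 + 5))**2 = (-1/6 - 20*6)**2 = (-1/6 - 120)**2 = (-721/6)**2 = 519841/36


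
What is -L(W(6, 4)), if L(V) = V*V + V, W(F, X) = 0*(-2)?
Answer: 0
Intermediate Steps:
W(F, X) = 0
L(V) = V + V² (L(V) = V² + V = V + V²)
-L(W(6, 4)) = -0*(1 + 0) = -0 = -1*0 = 0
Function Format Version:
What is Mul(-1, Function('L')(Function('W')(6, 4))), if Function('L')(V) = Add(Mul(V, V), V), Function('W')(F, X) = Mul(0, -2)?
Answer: 0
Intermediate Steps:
Function('W')(F, X) = 0
Function('L')(V) = Add(V, Pow(V, 2)) (Function('L')(V) = Add(Pow(V, 2), V) = Add(V, Pow(V, 2)))
Mul(-1, Function('L')(Function('W')(6, 4))) = Mul(-1, Mul(0, Add(1, 0))) = Mul(-1, Mul(0, 1)) = Mul(-1, 0) = 0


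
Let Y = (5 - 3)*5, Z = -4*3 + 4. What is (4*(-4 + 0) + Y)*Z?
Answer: 48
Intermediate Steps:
Z = -8 (Z = -12 + 4 = -8)
Y = 10 (Y = 2*5 = 10)
(4*(-4 + 0) + Y)*Z = (4*(-4 + 0) + 10)*(-8) = (4*(-4) + 10)*(-8) = (-16 + 10)*(-8) = -6*(-8) = 48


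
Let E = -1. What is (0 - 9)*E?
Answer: 9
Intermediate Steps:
(0 - 9)*E = (0 - 9)*(-1) = -9*(-1) = 9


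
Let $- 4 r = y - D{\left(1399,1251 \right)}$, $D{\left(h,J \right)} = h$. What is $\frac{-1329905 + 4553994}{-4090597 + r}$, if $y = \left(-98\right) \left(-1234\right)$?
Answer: $- \frac{12896356}{16481921} \approx -0.78245$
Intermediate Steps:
$y = 120932$
$r = - \frac{119533}{4}$ ($r = - \frac{120932 - 1399}{4} = \left(- \frac{1}{4}\right) 119533 = - \frac{119533}{4} \approx -29883.0$)
$\frac{-1329905 + 4553994}{-4090597 + r} = \frac{-1329905 + 4553994}{-4090597 - \frac{119533}{4}} = \frac{3224089}{- \frac{16481921}{4}} = 3224089 \left(- \frac{4}{16481921}\right) = - \frac{12896356}{16481921}$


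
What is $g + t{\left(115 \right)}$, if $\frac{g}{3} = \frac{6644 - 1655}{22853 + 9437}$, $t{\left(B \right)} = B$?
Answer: $\frac{3728317}{32290} \approx 115.46$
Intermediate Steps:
$g = \frac{14967}{32290}$ ($g = 3 \frac{6644 - 1655}{22853 + 9437} = 3 \cdot \frac{4989}{32290} = \frac{14967}{32290} \approx 0.46352$)
$g + t{\left(115 \right)} = \frac{14967}{32290} + 115 = \frac{3728317}{32290}$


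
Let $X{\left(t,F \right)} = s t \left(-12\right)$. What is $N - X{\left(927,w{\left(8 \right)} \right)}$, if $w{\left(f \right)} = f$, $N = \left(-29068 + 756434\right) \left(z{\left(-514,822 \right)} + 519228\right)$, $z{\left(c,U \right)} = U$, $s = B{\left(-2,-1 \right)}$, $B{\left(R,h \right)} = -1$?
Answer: $378266677176$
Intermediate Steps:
$s = -1$
$N = 378266688300$ ($N = \left(-29068 + 756434\right) \left(822 + 519228\right) = 727366 \cdot 520050 = 378266688300$)
$X{\left(t,F \right)} = 12 t$ ($X{\left(t,F \right)} = - t \left(-12\right) = 12 t$)
$N - X{\left(927,w{\left(8 \right)} \right)} = 378266688300 - 12 \cdot 927 = 378266688300 - 11124 = 378266677176$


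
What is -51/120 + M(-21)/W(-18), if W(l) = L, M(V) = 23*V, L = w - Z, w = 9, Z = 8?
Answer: -19337/40 ≈ -483.42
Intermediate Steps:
L = 1 (L = 9 - 1*8 = 9 - 8 = 1)
W(l) = 1
-51/120 + M(-21)/W(-18) = -51/120 + (23*(-21))/1 = -51*1/120 - 483*1 = -17/40 - 483 = -19337/40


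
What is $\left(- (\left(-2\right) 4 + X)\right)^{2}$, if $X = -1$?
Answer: $81$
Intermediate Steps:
$\left(- (\left(-2\right) 4 + X)\right)^{2} = \left(- (\left(-2\right) 4 - 1)\right)^{2} = \left(- (-8 - 1)\right)^{2} = \left(\left(-1\right) \left(-9\right)\right)^{2} = 9^{2} = 81$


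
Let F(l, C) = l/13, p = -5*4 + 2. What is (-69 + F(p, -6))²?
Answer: 837225/169 ≈ 4954.0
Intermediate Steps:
p = -18 (p = -20 + 2 = -18)
F(l, C) = l/13 (F(l, C) = l*(1/13) = l/13)
(-69 + F(p, -6))² = (-69 + (1/13)*(-18))² = (-69 - 18/13)² = (-915/13)² = 837225/169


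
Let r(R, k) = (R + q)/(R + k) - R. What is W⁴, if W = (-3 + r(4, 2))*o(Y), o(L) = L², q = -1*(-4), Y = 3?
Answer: 6765201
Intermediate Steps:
q = 4
r(R, k) = -R + (4 + R)/(R + k) (r(R, k) = (R + 4)/(R + k) - R = (4 + R)/(R + k) - R = -R + (4 + R)/(R + k))
W = -51 (W = (-3 + (4 + 4 - 1*4² - 1*4*2)/(4 + 2))*3² = (-3 + (4 + 4 - 1*16 - 8)/6)*9 = (-3 + (4 + 4 - 16 - 8)/6)*9 = (-3 + (⅙)*(-16))*9 = (-3 - 8/3)*9 = -17/3*9 = -51)
W⁴ = (-51)⁴ = 6765201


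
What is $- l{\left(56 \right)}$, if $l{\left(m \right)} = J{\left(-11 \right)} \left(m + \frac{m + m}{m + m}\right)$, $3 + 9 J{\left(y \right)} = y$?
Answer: $\frac{266}{3} \approx 88.667$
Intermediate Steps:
$J{\left(y \right)} = - \frac{1}{3} + \frac{y}{9}$
$l{\left(m \right)} = - \frac{14}{9} - \frac{14 m}{9}$ ($l{\left(m \right)} = \left(- \frac{1}{3} + \frac{1}{9} \left(-11\right)\right) \left(m + \frac{m + m}{m + m}\right) = \left(- \frac{1}{3} - \frac{11}{9}\right) \left(m + \frac{2 m}{2 m}\right) = - \frac{14 \left(m + 2 m \frac{1}{2 m}\right)}{9} = - \frac{14 \left(m + 1\right)}{9} = - \frac{14 \left(1 + m\right)}{9} = - \frac{14}{9} - \frac{14 m}{9}$)
$- l{\left(56 \right)} = - (- \frac{14}{9} - \frac{784}{9}) = \left(-1\right) \left(- \frac{266}{3}\right) = \frac{266}{3}$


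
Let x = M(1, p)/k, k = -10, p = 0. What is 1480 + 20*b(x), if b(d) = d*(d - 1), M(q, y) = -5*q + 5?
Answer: 1480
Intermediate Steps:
M(q, y) = 5 - 5*q
x = 0 (x = (5 - 5*1)/(-10) = (5 - 5)*(-⅒) = 0*(-⅒) = 0)
b(d) = d*(-1 + d)
1480 + 20*b(x) = 1480 + 20*(0*(-1 + 0)) = 1480 + 20*(0*(-1)) = 1480 + 20*0 = 1480 + 0 = 1480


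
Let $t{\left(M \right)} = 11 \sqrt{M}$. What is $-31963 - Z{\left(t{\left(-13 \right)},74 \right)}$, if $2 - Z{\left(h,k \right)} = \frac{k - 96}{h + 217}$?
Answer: $\frac{- 351615 \sqrt{13} + 6936427 i}{- 217 i + 11 \sqrt{13}} \approx -31965.0 + 0.017933 i$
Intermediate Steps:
$Z{\left(h,k \right)} = 2 - \frac{-96 + k}{217 + h}$ ($Z{\left(h,k \right)} = 2 - \frac{k - 96}{h + 217} = 2 - \frac{-96 + k}{217 + h}$)
$-31963 - Z{\left(t{\left(-13 \right)},74 \right)} = -31963 - \frac{530 - 74 + 2 \cdot 11 \sqrt{-13}}{217 + 11 \sqrt{-13}} = -31963 - \frac{530 - 74 + 2 \cdot 11 i \sqrt{13}}{217 + 11 i \sqrt{13}} = -31963 - \frac{530 - 74 + 22 i \sqrt{13}}{217 + 11 i \sqrt{13}} = -31963 - \frac{456 + 22 i \sqrt{13}}{217 + 11 i \sqrt{13}}$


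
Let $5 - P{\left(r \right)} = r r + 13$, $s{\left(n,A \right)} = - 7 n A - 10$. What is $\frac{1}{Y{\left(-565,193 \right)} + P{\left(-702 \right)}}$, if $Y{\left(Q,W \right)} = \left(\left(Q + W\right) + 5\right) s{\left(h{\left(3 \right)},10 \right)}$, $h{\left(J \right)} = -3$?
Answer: $- \frac{1}{566212} \approx -1.7661 \cdot 10^{-6}$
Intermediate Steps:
$s{\left(n,A \right)} = -10 - 7 A n$ ($s{\left(n,A \right)} = - 7 A n - 10 = -10 - 7 A n$)
$P{\left(r \right)} = -8 - r^{2}$ ($P{\left(r \right)} = 5 - \left(r r + 13\right) = 5 - \left(r^{2} + 13\right) = 5 - \left(13 + r^{2}\right) = -8 - r^{2}$)
$Y{\left(Q,W \right)} = 1000 + 200 Q + 200 W$ ($Y{\left(Q,W \right)} = \left(\left(Q + W\right) + 5\right) \left(-10 - 70 \left(-3\right)\right) = \left(5 + Q + W\right) \left(-10 + 210\right) = \left(5 + Q + W\right) 200 = 1000 + 200 Q + 200 W$)
$\frac{1}{Y{\left(-565,193 \right)} + P{\left(-702 \right)}} = \frac{1}{\left(1000 + 200 \left(-565\right) + 200 \cdot 193\right) - 492812} = \frac{1}{\left(1000 - 113000 + 38600\right) - 492812} = \frac{1}{-73400 - 492812} = \frac{1}{-566212} = - \frac{1}{566212}$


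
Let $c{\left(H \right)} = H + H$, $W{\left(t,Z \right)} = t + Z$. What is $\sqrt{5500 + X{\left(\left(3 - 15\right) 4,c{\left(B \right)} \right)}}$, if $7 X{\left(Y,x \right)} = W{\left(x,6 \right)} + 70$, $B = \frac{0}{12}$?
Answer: $\frac{4 \sqrt{16877}}{7} \approx 74.235$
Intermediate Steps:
$B = 0$ ($B = 0 \cdot \frac{1}{12} = 0$)
$W{\left(t,Z \right)} = Z + t$
$c{\left(H \right)} = 2 H$
$X{\left(Y,x \right)} = \frac{76}{7} + \frac{x}{7}$ ($X{\left(Y,x \right)} = \frac{\left(6 + x\right) + 70}{7} = \frac{76 + x}{7} = \frac{76}{7} + \frac{x}{7}$)
$\sqrt{5500 + X{\left(\left(3 - 15\right) 4,c{\left(B \right)} \right)}} = \sqrt{5500 + \left(\frac{76}{7} + \frac{2 \cdot 0}{7}\right)} = \sqrt{5500 + \left(\frac{76}{7} + \frac{1}{7} \cdot 0\right)} = \sqrt{5500 + \left(\frac{76}{7} + 0\right)} = \sqrt{5500 + \frac{76}{7}} = \sqrt{\frac{38576}{7}} = \frac{4 \sqrt{16877}}{7}$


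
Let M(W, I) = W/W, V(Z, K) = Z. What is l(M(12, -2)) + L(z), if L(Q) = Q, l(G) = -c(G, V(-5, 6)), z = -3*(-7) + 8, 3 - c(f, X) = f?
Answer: 27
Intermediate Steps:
c(f, X) = 3 - f
M(W, I) = 1
z = 29 (z = 21 + 8 = 29)
l(G) = -3 + G (l(G) = -(3 - G) = -3 + G)
l(M(12, -2)) + L(z) = (-3 + 1) + 29 = -2 + 29 = 27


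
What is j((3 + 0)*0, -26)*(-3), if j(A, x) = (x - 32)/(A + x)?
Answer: -87/13 ≈ -6.6923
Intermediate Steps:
j(A, x) = (-32 + x)/(A + x)
j((3 + 0)*0, -26)*(-3) = ((-32 - 26)/((3 + 0)*0 - 26))*(-3) = (-58/(3*0 - 26))*(-3) = (-58/(0 - 26))*(-3) = (-58/(-26))*(-3) = -1/26*(-58)*(-3) = (29/13)*(-3) = -87/13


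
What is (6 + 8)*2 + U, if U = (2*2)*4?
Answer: 44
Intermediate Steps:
U = 16 (U = 4*4 = 16)
(6 + 8)*2 + U = (6 + 8)*2 + 16 = 14*2 + 16 = 28 + 16 = 44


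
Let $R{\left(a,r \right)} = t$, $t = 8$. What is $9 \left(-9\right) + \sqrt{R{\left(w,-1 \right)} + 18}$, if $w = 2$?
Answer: $-81 + \sqrt{26} \approx -75.901$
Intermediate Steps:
$R{\left(a,r \right)} = 8$
$9 \left(-9\right) + \sqrt{R{\left(w,-1 \right)} + 18} = 9 \left(-9\right) + \sqrt{8 + 18} = -81 + \sqrt{26}$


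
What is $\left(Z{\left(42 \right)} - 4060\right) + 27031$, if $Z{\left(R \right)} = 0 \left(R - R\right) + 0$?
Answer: $22971$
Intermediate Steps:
$Z{\left(R \right)} = 0$ ($Z{\left(R \right)} = 0 \cdot 0 + 0 = 0 + 0 = 0$)
$\left(Z{\left(42 \right)} - 4060\right) + 27031 = \left(0 - 4060\right) + 27031 = -4060 + 27031 = 22971$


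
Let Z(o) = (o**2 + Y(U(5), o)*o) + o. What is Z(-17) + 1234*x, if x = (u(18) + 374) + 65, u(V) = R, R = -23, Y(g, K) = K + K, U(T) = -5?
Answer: 514194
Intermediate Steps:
Y(g, K) = 2*K
u(V) = -23
Z(o) = o + 3*o**2 (Z(o) = (o**2 + (2*o)*o) + o = (o**2 + 2*o**2) + o = 3*o**2 + o = o + 3*o**2)
x = 416 (x = (-23 + 374) + 65 = 351 + 65 = 416)
Z(-17) + 1234*x = -17*(1 + 3*(-17)) + 1234*416 = -17*(1 - 51) + 513344 = -17*(-50) + 513344 = 850 + 513344 = 514194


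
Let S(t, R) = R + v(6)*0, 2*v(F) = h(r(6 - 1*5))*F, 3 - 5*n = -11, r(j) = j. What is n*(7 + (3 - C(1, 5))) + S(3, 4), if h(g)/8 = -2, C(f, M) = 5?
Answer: 18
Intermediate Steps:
n = 14/5 (n = ⅗ - ⅕*(-11) = ⅗ + 11/5 = 14/5 ≈ 2.8000)
h(g) = -16 (h(g) = 8*(-2) = -16)
v(F) = -8*F (v(F) = (-16*F)/2 = -8*F)
S(t, R) = R (S(t, R) = R - 8*6*0 = R - 48*0 = R + 0 = R)
n*(7 + (3 - C(1, 5))) + S(3, 4) = 14*(7 + (3 - 1*5))/5 + 4 = 14*(7 + (3 - 5))/5 + 4 = 14*(7 - 2)/5 + 4 = (14/5)*5 + 4 = 14 + 4 = 18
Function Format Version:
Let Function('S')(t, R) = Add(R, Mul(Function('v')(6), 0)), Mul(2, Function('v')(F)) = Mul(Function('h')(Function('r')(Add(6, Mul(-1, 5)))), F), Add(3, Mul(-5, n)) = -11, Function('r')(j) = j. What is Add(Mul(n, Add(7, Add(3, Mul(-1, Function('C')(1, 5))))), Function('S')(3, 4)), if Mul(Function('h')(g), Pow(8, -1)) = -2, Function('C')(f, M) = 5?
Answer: 18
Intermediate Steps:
n = Rational(14, 5) (n = Add(Rational(3, 5), Mul(Rational(-1, 5), -11)) = Add(Rational(3, 5), Rational(11, 5)) = Rational(14, 5) ≈ 2.8000)
Function('h')(g) = -16 (Function('h')(g) = Mul(8, -2) = -16)
Function('v')(F) = Mul(-8, F) (Function('v')(F) = Mul(Rational(1, 2), Mul(-16, F)) = Mul(-8, F))
Function('S')(t, R) = R (Function('S')(t, R) = Add(R, Mul(Mul(-8, 6), 0)) = Add(R, Mul(-48, 0)) = Add(R, 0) = R)
Add(Mul(n, Add(7, Add(3, Mul(-1, Function('C')(1, 5))))), Function('S')(3, 4)) = Add(Mul(Rational(14, 5), Add(7, Add(3, Mul(-1, 5)))), 4) = Add(Mul(Rational(14, 5), Add(7, Add(3, -5))), 4) = Add(Mul(Rational(14, 5), Add(7, -2)), 4) = Add(Mul(Rational(14, 5), 5), 4) = Add(14, 4) = 18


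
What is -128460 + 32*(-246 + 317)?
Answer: -126188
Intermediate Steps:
-128460 + 32*(-246 + 317) = -128460 + 32*71 = -128460 + 2272 = -126188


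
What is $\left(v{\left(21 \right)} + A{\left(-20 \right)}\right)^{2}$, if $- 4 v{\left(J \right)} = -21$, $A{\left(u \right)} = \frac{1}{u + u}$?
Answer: $\frac{43681}{1600} \approx 27.301$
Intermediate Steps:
$A{\left(u \right)} = \frac{1}{2 u}$
$v{\left(J \right)} = \frac{21}{4}$ ($v{\left(J \right)} = \left(- \frac{1}{4}\right) \left(-21\right) = \frac{21}{4}$)
$\left(v{\left(21 \right)} + A{\left(-20 \right)}\right)^{2} = \left(\frac{21}{4} + \frac{1}{2 \left(-20\right)}\right)^{2} = \left(\frac{21}{4} + \frac{1}{2} \left(- \frac{1}{20}\right)\right)^{2} = \left(\frac{21}{4} - \frac{1}{40}\right)^{2} = \left(\frac{209}{40}\right)^{2} = \frac{43681}{1600}$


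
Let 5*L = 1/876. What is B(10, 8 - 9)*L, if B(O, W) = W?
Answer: -1/4380 ≈ -0.00022831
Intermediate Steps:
L = 1/4380 (L = (⅕)/876 = (⅕)*(1/876) = 1/4380 ≈ 0.00022831)
B(10, 8 - 9)*L = (8 - 9)*(1/4380) = -1*1/4380 = -1/4380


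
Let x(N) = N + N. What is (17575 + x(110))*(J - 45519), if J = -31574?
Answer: -1371869935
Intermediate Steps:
x(N) = 2*N
(17575 + x(110))*(J - 45519) = (17575 + 2*110)*(-31574 - 45519) = (17575 + 220)*(-77093) = 17795*(-77093) = -1371869935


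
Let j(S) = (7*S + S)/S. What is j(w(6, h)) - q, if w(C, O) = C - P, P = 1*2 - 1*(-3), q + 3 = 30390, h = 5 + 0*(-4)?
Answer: -30379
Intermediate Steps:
h = 5 (h = 5 + 0 = 5)
q = 30387 (q = -3 + 30390 = 30387)
P = 5 (P = 2 + 3 = 5)
w(C, O) = -5 + C (w(C, O) = C - 1*5 = C - 5 = -5 + C)
j(S) = 8 (j(S) = (8*S)/S = 8)
j(w(6, h)) - q = 8 - 1*30387 = 8 - 30387 = -30379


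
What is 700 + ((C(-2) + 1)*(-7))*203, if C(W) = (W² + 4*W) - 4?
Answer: 10647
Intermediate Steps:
C(W) = -4 + W² + 4*W
700 + ((C(-2) + 1)*(-7))*203 = 700 + (((-4 + (-2)² + 4*(-2)) + 1)*(-7))*203 = 700 + (((-4 + 4 - 8) + 1)*(-7))*203 = 700 + ((-8 + 1)*(-7))*203 = 700 - 7*(-7)*203 = 700 + 49*203 = 700 + 9947 = 10647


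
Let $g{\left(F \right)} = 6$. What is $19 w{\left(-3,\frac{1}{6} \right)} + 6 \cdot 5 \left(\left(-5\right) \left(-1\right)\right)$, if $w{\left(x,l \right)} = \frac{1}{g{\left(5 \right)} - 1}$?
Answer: $\frac{769}{5} \approx 153.8$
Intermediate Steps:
$w{\left(x,l \right)} = \frac{1}{5}$ ($w{\left(x,l \right)} = \frac{1}{6 - 1} = \frac{1}{5}$)
$19 w{\left(-3,\frac{1}{6} \right)} + 6 \cdot 5 \left(\left(-5\right) \left(-1\right)\right) = 19 \cdot \frac{1}{5} + 6 \cdot 5 \left(\left(-5\right) \left(-1\right)\right) = \frac{19}{5} + 30 \cdot 5 = \frac{19}{5} + 150 = \frac{769}{5}$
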